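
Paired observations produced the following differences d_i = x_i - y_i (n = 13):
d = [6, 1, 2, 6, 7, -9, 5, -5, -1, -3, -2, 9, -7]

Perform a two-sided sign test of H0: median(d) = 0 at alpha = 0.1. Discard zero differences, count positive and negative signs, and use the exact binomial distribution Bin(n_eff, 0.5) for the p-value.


Step 1: Discard zero differences. Original n = 13; n_eff = number of nonzero differences = 13.
Nonzero differences (with sign): +6, +1, +2, +6, +7, -9, +5, -5, -1, -3, -2, +9, -7
Step 2: Count signs: positive = 7, negative = 6.
Step 3: Under H0: P(positive) = 0.5, so the number of positives S ~ Bin(13, 0.5).
Step 4: Two-sided exact p-value = sum of Bin(13,0.5) probabilities at or below the observed probability = 1.000000.
Step 5: alpha = 0.1. fail to reject H0.

n_eff = 13, pos = 7, neg = 6, p = 1.000000, fail to reject H0.


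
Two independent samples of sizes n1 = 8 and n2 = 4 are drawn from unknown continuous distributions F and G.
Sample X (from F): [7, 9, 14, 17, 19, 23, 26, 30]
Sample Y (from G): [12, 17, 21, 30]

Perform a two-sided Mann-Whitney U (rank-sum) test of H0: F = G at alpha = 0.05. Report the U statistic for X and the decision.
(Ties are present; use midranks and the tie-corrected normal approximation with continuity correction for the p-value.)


Step 1: Combine and sort all 12 observations; assign midranks.
sorted (value, group): (7,X), (9,X), (12,Y), (14,X), (17,X), (17,Y), (19,X), (21,Y), (23,X), (26,X), (30,X), (30,Y)
ranks: 7->1, 9->2, 12->3, 14->4, 17->5.5, 17->5.5, 19->7, 21->8, 23->9, 26->10, 30->11.5, 30->11.5
Step 2: Rank sum for X: R1 = 1 + 2 + 4 + 5.5 + 7 + 9 + 10 + 11.5 = 50.
Step 3: U_X = R1 - n1(n1+1)/2 = 50 - 8*9/2 = 50 - 36 = 14.
       U_Y = n1*n2 - U_X = 32 - 14 = 18.
Step 4: Ties are present, so use the tie-corrected normal approximation (with continuity correction) for the p-value.
Step 5: p-value = 0.798215; compare to alpha = 0.05. fail to reject H0.

U_X = 14, p = 0.798215, fail to reject H0 at alpha = 0.05.


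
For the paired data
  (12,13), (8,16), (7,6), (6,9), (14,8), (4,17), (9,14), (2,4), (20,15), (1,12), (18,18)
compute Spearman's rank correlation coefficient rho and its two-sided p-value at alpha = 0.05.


Step 1: Rank x and y separately (midranks; no ties here).
rank(x): 12->8, 8->6, 7->5, 6->4, 14->9, 4->3, 9->7, 2->2, 20->11, 1->1, 18->10
rank(y): 13->6, 16->9, 6->2, 9->4, 8->3, 17->10, 14->7, 4->1, 15->8, 12->5, 18->11
Step 2: d_i = R_x(i) - R_y(i); compute d_i^2.
  (8-6)^2=4, (6-9)^2=9, (5-2)^2=9, (4-4)^2=0, (9-3)^2=36, (3-10)^2=49, (7-7)^2=0, (2-1)^2=1, (11-8)^2=9, (1-5)^2=16, (10-11)^2=1
sum(d^2) = 134.
Step 3: rho = 1 - 6*134 / (11*(11^2 - 1)) = 1 - 804/1320 = 0.390909.
Step 4: Under H0, t = rho * sqrt((n-2)/(1-rho^2)) = 1.2741 ~ t(9).
Step 5: Two-sided p-value from the t-distribution with 9 df = 0.234540.
Step 6: alpha = 0.05. fail to reject H0.

rho = 0.3909, p = 0.234540, fail to reject H0 at alpha = 0.05.


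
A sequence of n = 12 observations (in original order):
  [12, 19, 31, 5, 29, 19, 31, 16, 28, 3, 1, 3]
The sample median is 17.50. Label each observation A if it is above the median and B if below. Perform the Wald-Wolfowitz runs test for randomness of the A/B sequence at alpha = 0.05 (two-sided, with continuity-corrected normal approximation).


Step 1: Compute median = 17.50; label A = above, B = below.
Labels in order: BAABAAABABBB  (n_A = 6, n_B = 6)
Step 2: Count runs R = 7.
Step 3: Under H0 (random ordering), E[R] = 2*n_A*n_B/(n_A+n_B) + 1 = 2*6*6/12 + 1 = 7.0000.
        Var[R] = 2*n_A*n_B*(2*n_A*n_B - n_A - n_B) / ((n_A+n_B)^2 * (n_A+n_B-1)) = 4320/1584 = 2.7273.
        SD[R] = 1.6514.
Step 4: R = E[R], so z = 0 with no continuity correction.
Step 5: Two-sided p-value via normal approximation = 2*(1 - Phi(|z|)) = 1.000000.
Step 6: alpha = 0.05. fail to reject H0.

R = 7, z = 0.0000, p = 1.000000, fail to reject H0.


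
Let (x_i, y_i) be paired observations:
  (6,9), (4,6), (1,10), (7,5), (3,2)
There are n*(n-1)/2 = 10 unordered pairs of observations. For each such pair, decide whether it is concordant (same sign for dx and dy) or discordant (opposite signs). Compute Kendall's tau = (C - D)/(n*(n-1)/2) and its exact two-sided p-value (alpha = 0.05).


Step 1: Enumerate the 10 unordered pairs (i,j) with i<j and classify each by sign(x_j-x_i) * sign(y_j-y_i).
  (1,2):dx=-2,dy=-3->C; (1,3):dx=-5,dy=+1->D; (1,4):dx=+1,dy=-4->D; (1,5):dx=-3,dy=-7->C
  (2,3):dx=-3,dy=+4->D; (2,4):dx=+3,dy=-1->D; (2,5):dx=-1,dy=-4->C; (3,4):dx=+6,dy=-5->D
  (3,5):dx=+2,dy=-8->D; (4,5):dx=-4,dy=-3->C
Step 2: C = 4, D = 6, total pairs = 10.
Step 3: tau = (C - D)/(n(n-1)/2) = (4 - 6)/10 = -0.200000.
Step 4: Exact two-sided p-value (enumerate n! = 120 permutations of y under H0): p = 0.816667.
Step 5: alpha = 0.05. fail to reject H0.

tau_b = -0.2000 (C=4, D=6), p = 0.816667, fail to reject H0.


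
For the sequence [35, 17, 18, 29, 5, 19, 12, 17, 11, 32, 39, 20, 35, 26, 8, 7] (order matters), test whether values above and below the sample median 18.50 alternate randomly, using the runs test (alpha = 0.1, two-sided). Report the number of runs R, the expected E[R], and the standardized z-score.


Step 1: Compute median = 18.50; label A = above, B = below.
Labels in order: ABBABABBBAAAAABB  (n_A = 8, n_B = 8)
Step 2: Count runs R = 8.
Step 3: Under H0 (random ordering), E[R] = 2*n_A*n_B/(n_A+n_B) + 1 = 2*8*8/16 + 1 = 9.0000.
        Var[R] = 2*n_A*n_B*(2*n_A*n_B - n_A - n_B) / ((n_A+n_B)^2 * (n_A+n_B-1)) = 14336/3840 = 3.7333.
        SD[R] = 1.9322.
Step 4: Continuity-corrected z = (R + 0.5 - E[R]) / SD[R] = (8 + 0.5 - 9.0000) / 1.9322 = -0.2588.
Step 5: Two-sided p-value via normal approximation = 2*(1 - Phi(|z|)) = 0.795809.
Step 6: alpha = 0.1. fail to reject H0.

R = 8, z = -0.2588, p = 0.795809, fail to reject H0.


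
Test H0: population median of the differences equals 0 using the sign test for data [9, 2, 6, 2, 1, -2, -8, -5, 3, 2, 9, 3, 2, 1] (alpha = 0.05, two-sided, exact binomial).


Step 1: Discard zero differences. Original n = 14; n_eff = number of nonzero differences = 14.
Nonzero differences (with sign): +9, +2, +6, +2, +1, -2, -8, -5, +3, +2, +9, +3, +2, +1
Step 2: Count signs: positive = 11, negative = 3.
Step 3: Under H0: P(positive) = 0.5, so the number of positives S ~ Bin(14, 0.5).
Step 4: Two-sided exact p-value = sum of Bin(14,0.5) probabilities at or below the observed probability = 0.057373.
Step 5: alpha = 0.05. fail to reject H0.

n_eff = 14, pos = 11, neg = 3, p = 0.057373, fail to reject H0.


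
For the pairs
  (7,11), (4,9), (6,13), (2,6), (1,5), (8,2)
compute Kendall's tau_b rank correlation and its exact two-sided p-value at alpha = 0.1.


Step 1: Enumerate the 15 unordered pairs (i,j) with i<j and classify each by sign(x_j-x_i) * sign(y_j-y_i).
  (1,2):dx=-3,dy=-2->C; (1,3):dx=-1,dy=+2->D; (1,4):dx=-5,dy=-5->C; (1,5):dx=-6,dy=-6->C
  (1,6):dx=+1,dy=-9->D; (2,3):dx=+2,dy=+4->C; (2,4):dx=-2,dy=-3->C; (2,5):dx=-3,dy=-4->C
  (2,6):dx=+4,dy=-7->D; (3,4):dx=-4,dy=-7->C; (3,5):dx=-5,dy=-8->C; (3,6):dx=+2,dy=-11->D
  (4,5):dx=-1,dy=-1->C; (4,6):dx=+6,dy=-4->D; (5,6):dx=+7,dy=-3->D
Step 2: C = 9, D = 6, total pairs = 15.
Step 3: tau = (C - D)/(n(n-1)/2) = (9 - 6)/15 = 0.200000.
Step 4: Exact two-sided p-value (enumerate n! = 720 permutations of y under H0): p = 0.719444.
Step 5: alpha = 0.1. fail to reject H0.

tau_b = 0.2000 (C=9, D=6), p = 0.719444, fail to reject H0.


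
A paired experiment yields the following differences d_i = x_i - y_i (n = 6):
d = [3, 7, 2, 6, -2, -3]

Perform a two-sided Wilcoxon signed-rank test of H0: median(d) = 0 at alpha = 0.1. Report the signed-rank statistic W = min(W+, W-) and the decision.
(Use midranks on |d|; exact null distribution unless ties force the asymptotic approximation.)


Step 1: Drop any zero differences (none here) and take |d_i|.
|d| = [3, 7, 2, 6, 2, 3]
Step 2: Midrank |d_i| (ties get averaged ranks).
ranks: |3|->3.5, |7|->6, |2|->1.5, |6|->5, |2|->1.5, |3|->3.5
Step 3: Attach original signs; sum ranks with positive sign and with negative sign.
W+ = 3.5 + 6 + 1.5 + 5 = 16
W- = 1.5 + 3.5 = 5
(Check: W+ + W- = 21 should equal n(n+1)/2 = 21.)
Step 4: Test statistic W = min(W+, W-) = 5.
Step 5: Ties in |d|, so use the tie-corrected normal approximation.
        E[W] = n(n+1)/4 = 6*7/4 = 10.5.
        Tie groups: |d|=2 (t=2), |d|=3 (t=2); sum(t^3 - t) = 12.
        Var[W] = n(n+1)(2n+1)/24 - sum(t^3-t)/48 = 546/24 - 12/48 = 22.5.
        z = (W - E[W]) / sqrt(Var[W]) = (5 - 10.5) / 4.7434 = -1.1595.
        Two-sided p = 2*Phi(z) = 0.246252.
Step 6: alpha = 0.1. fail to reject H0.

W+ = 16, W- = 5, W = min = 5, p = 0.246252, fail to reject H0.


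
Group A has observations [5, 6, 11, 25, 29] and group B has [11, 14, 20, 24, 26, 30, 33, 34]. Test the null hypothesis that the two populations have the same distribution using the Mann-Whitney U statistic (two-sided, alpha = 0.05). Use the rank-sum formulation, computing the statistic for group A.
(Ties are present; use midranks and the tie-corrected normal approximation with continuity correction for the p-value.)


Step 1: Combine and sort all 13 observations; assign midranks.
sorted (value, group): (5,X), (6,X), (11,X), (11,Y), (14,Y), (20,Y), (24,Y), (25,X), (26,Y), (29,X), (30,Y), (33,Y), (34,Y)
ranks: 5->1, 6->2, 11->3.5, 11->3.5, 14->5, 20->6, 24->7, 25->8, 26->9, 29->10, 30->11, 33->12, 34->13
Step 2: Rank sum for X: R1 = 1 + 2 + 3.5 + 8 + 10 = 24.5.
Step 3: U_X = R1 - n1(n1+1)/2 = 24.5 - 5*6/2 = 24.5 - 15 = 9.5.
       U_Y = n1*n2 - U_X = 40 - 9.5 = 30.5.
Step 4: Ties are present, so use the tie-corrected normal approximation (with continuity correction) for the p-value.
Step 5: p-value = 0.142685; compare to alpha = 0.05. fail to reject H0.

U_X = 9.5, p = 0.142685, fail to reject H0 at alpha = 0.05.


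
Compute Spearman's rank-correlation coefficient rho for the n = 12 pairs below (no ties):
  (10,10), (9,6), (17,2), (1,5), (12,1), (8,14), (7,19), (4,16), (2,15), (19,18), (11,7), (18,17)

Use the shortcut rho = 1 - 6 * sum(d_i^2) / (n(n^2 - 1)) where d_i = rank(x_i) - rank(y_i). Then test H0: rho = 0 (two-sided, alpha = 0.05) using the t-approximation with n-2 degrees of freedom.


Step 1: Rank x and y separately (midranks; no ties here).
rank(x): 10->7, 9->6, 17->10, 1->1, 12->9, 8->5, 7->4, 4->3, 2->2, 19->12, 11->8, 18->11
rank(y): 10->6, 6->4, 2->2, 5->3, 1->1, 14->7, 19->12, 16->9, 15->8, 18->11, 7->5, 17->10
Step 2: d_i = R_x(i) - R_y(i); compute d_i^2.
  (7-6)^2=1, (6-4)^2=4, (10-2)^2=64, (1-3)^2=4, (9-1)^2=64, (5-7)^2=4, (4-12)^2=64, (3-9)^2=36, (2-8)^2=36, (12-11)^2=1, (8-5)^2=9, (11-10)^2=1
sum(d^2) = 288.
Step 3: rho = 1 - 6*288 / (12*(12^2 - 1)) = 1 - 1728/1716 = -0.006993.
Step 4: Under H0, t = rho * sqrt((n-2)/(1-rho^2)) = -0.0221 ~ t(10).
Step 5: Two-sided p-value from the t-distribution with 10 df = 0.982792.
Step 6: alpha = 0.05. fail to reject H0.

rho = -0.0070, p = 0.982792, fail to reject H0 at alpha = 0.05.


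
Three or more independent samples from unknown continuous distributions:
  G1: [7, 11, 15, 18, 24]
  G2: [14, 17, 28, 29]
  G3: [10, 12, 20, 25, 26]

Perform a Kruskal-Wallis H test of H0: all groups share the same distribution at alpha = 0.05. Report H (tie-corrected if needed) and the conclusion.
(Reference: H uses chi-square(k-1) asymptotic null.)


Step 1: Combine all N = 14 observations and assign midranks.
sorted (value, group, rank): (7,G1,1), (10,G3,2), (11,G1,3), (12,G3,4), (14,G2,5), (15,G1,6), (17,G2,7), (18,G1,8), (20,G3,9), (24,G1,10), (25,G3,11), (26,G3,12), (28,G2,13), (29,G2,14)
Step 2: Sum ranks within each group.
R_1 = 28 (n_1 = 5)
R_2 = 39 (n_2 = 4)
R_3 = 38 (n_3 = 5)
Step 3: H = 12/(N(N+1)) * sum(R_i^2/n_i) - 3(N+1)
     = 12/(14*15) * (28^2/5 + 39^2/4 + 38^2/5) - 3*15
     = 0.057143 * 825.85 - 45
     = 2.191429.
Step 4: No ties, so H is used without correction.
Step 5: Under H0, H ~ chi^2(2); p-value = 0.334301.
Step 6: alpha = 0.05. fail to reject H0.

H = 2.1914, df = 2, p = 0.334301, fail to reject H0.


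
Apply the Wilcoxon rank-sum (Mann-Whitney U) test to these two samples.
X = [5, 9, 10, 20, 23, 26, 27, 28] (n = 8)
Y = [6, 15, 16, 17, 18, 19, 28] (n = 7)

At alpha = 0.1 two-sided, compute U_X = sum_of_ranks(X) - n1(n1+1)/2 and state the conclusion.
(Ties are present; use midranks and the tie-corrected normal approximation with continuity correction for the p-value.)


Step 1: Combine and sort all 15 observations; assign midranks.
sorted (value, group): (5,X), (6,Y), (9,X), (10,X), (15,Y), (16,Y), (17,Y), (18,Y), (19,Y), (20,X), (23,X), (26,X), (27,X), (28,X), (28,Y)
ranks: 5->1, 6->2, 9->3, 10->4, 15->5, 16->6, 17->7, 18->8, 19->9, 20->10, 23->11, 26->12, 27->13, 28->14.5, 28->14.5
Step 2: Rank sum for X: R1 = 1 + 3 + 4 + 10 + 11 + 12 + 13 + 14.5 = 68.5.
Step 3: U_X = R1 - n1(n1+1)/2 = 68.5 - 8*9/2 = 68.5 - 36 = 32.5.
       U_Y = n1*n2 - U_X = 56 - 32.5 = 23.5.
Step 4: Ties are present, so use the tie-corrected normal approximation (with continuity correction) for the p-value.
Step 5: p-value = 0.643132; compare to alpha = 0.1. fail to reject H0.

U_X = 32.5, p = 0.643132, fail to reject H0 at alpha = 0.1.


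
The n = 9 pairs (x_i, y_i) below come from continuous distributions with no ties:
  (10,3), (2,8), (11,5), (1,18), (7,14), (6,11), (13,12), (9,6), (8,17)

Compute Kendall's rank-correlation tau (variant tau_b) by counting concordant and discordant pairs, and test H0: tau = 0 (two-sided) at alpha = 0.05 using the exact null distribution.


Step 1: Enumerate the 36 unordered pairs (i,j) with i<j and classify each by sign(x_j-x_i) * sign(y_j-y_i).
  (1,2):dx=-8,dy=+5->D; (1,3):dx=+1,dy=+2->C; (1,4):dx=-9,dy=+15->D; (1,5):dx=-3,dy=+11->D
  (1,6):dx=-4,dy=+8->D; (1,7):dx=+3,dy=+9->C; (1,8):dx=-1,dy=+3->D; (1,9):dx=-2,dy=+14->D
  (2,3):dx=+9,dy=-3->D; (2,4):dx=-1,dy=+10->D; (2,5):dx=+5,dy=+6->C; (2,6):dx=+4,dy=+3->C
  (2,7):dx=+11,dy=+4->C; (2,8):dx=+7,dy=-2->D; (2,9):dx=+6,dy=+9->C; (3,4):dx=-10,dy=+13->D
  (3,5):dx=-4,dy=+9->D; (3,6):dx=-5,dy=+6->D; (3,7):dx=+2,dy=+7->C; (3,8):dx=-2,dy=+1->D
  (3,9):dx=-3,dy=+12->D; (4,5):dx=+6,dy=-4->D; (4,6):dx=+5,dy=-7->D; (4,7):dx=+12,dy=-6->D
  (4,8):dx=+8,dy=-12->D; (4,9):dx=+7,dy=-1->D; (5,6):dx=-1,dy=-3->C; (5,7):dx=+6,dy=-2->D
  (5,8):dx=+2,dy=-8->D; (5,9):dx=+1,dy=+3->C; (6,7):dx=+7,dy=+1->C; (6,8):dx=+3,dy=-5->D
  (6,9):dx=+2,dy=+6->C; (7,8):dx=-4,dy=-6->C; (7,9):dx=-5,dy=+5->D; (8,9):dx=-1,dy=+11->D
Step 2: C = 12, D = 24, total pairs = 36.
Step 3: tau = (C - D)/(n(n-1)/2) = (12 - 24)/36 = -0.333333.
Step 4: Exact two-sided p-value (enumerate n! = 362880 permutations of y under H0): p = 0.259518.
Step 5: alpha = 0.05. fail to reject H0.

tau_b = -0.3333 (C=12, D=24), p = 0.259518, fail to reject H0.


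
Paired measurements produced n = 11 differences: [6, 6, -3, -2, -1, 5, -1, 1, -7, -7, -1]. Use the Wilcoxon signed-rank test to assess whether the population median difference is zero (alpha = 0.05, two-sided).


Step 1: Drop any zero differences (none here) and take |d_i|.
|d| = [6, 6, 3, 2, 1, 5, 1, 1, 7, 7, 1]
Step 2: Midrank |d_i| (ties get averaged ranks).
ranks: |6|->8.5, |6|->8.5, |3|->6, |2|->5, |1|->2.5, |5|->7, |1|->2.5, |1|->2.5, |7|->10.5, |7|->10.5, |1|->2.5
Step 3: Attach original signs; sum ranks with positive sign and with negative sign.
W+ = 8.5 + 8.5 + 7 + 2.5 = 26.5
W- = 6 + 5 + 2.5 + 2.5 + 10.5 + 10.5 + 2.5 = 39.5
(Check: W+ + W- = 66 should equal n(n+1)/2 = 66.)
Step 4: Test statistic W = min(W+, W-) = 26.5.
Step 5: Ties in |d|, so use the tie-corrected normal approximation.
        E[W] = n(n+1)/4 = 11*12/4 = 33.
        Tie groups: |d|=1 (t=4), |d|=6 (t=2), |d|=7 (t=2); sum(t^3 - t) = 72.
        Var[W] = n(n+1)(2n+1)/24 - sum(t^3-t)/48 = 3036/24 - 72/48 = 125.
        z = (W - E[W]) / sqrt(Var[W]) = (26.5 - 33) / 11.1803 = -0.5814.
        Two-sided p = 2*Phi(z) = 0.560986.
Step 6: alpha = 0.05. fail to reject H0.

W+ = 26.5, W- = 39.5, W = min = 26.5, p = 0.560986, fail to reject H0.


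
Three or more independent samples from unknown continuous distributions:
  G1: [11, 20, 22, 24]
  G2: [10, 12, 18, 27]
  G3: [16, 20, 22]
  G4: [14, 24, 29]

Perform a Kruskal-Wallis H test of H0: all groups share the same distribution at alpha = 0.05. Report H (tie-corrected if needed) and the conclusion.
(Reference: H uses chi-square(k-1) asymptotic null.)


Step 1: Combine all N = 14 observations and assign midranks.
sorted (value, group, rank): (10,G2,1), (11,G1,2), (12,G2,3), (14,G4,4), (16,G3,5), (18,G2,6), (20,G1,7.5), (20,G3,7.5), (22,G1,9.5), (22,G3,9.5), (24,G1,11.5), (24,G4,11.5), (27,G2,13), (29,G4,14)
Step 2: Sum ranks within each group.
R_1 = 30.5 (n_1 = 4)
R_2 = 23 (n_2 = 4)
R_3 = 22 (n_3 = 3)
R_4 = 29.5 (n_4 = 3)
Step 3: H = 12/(N(N+1)) * sum(R_i^2/n_i) - 3(N+1)
     = 12/(14*15) * (30.5^2/4 + 23^2/4 + 22^2/3 + 29.5^2/3) - 3*15
     = 0.057143 * 816.229 - 45
     = 1.641667.
Step 4: Ties present; correction factor C = 1 - 18/(14^3 - 14) = 0.993407. Corrected H = 1.641667 / 0.993407 = 1.652563.
Step 5: Under H0, H ~ chi^2(3); p-value = 0.647531.
Step 6: alpha = 0.05. fail to reject H0.

H = 1.6526, df = 3, p = 0.647531, fail to reject H0.


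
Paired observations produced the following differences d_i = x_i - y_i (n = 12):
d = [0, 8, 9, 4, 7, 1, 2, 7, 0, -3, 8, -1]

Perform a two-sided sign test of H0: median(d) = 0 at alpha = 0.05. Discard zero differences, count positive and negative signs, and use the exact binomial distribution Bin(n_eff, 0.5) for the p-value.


Step 1: Discard zero differences. Original n = 12; n_eff = number of nonzero differences = 10.
Nonzero differences (with sign): +8, +9, +4, +7, +1, +2, +7, -3, +8, -1
Step 2: Count signs: positive = 8, negative = 2.
Step 3: Under H0: P(positive) = 0.5, so the number of positives S ~ Bin(10, 0.5).
Step 4: Two-sided exact p-value = sum of Bin(10,0.5) probabilities at or below the observed probability = 0.109375.
Step 5: alpha = 0.05. fail to reject H0.

n_eff = 10, pos = 8, neg = 2, p = 0.109375, fail to reject H0.


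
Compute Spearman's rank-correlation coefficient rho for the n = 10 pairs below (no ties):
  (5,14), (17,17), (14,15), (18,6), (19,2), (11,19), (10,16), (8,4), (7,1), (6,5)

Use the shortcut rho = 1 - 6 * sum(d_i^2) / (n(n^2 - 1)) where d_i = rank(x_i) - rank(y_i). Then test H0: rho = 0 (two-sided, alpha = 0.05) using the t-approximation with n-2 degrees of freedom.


Step 1: Rank x and y separately (midranks; no ties here).
rank(x): 5->1, 17->8, 14->7, 18->9, 19->10, 11->6, 10->5, 8->4, 7->3, 6->2
rank(y): 14->6, 17->9, 15->7, 6->5, 2->2, 19->10, 16->8, 4->3, 1->1, 5->4
Step 2: d_i = R_x(i) - R_y(i); compute d_i^2.
  (1-6)^2=25, (8-9)^2=1, (7-7)^2=0, (9-5)^2=16, (10-2)^2=64, (6-10)^2=16, (5-8)^2=9, (4-3)^2=1, (3-1)^2=4, (2-4)^2=4
sum(d^2) = 140.
Step 3: rho = 1 - 6*140 / (10*(10^2 - 1)) = 1 - 840/990 = 0.151515.
Step 4: Under H0, t = rho * sqrt((n-2)/(1-rho^2)) = 0.4336 ~ t(8).
Step 5: Two-sided p-value from the t-distribution with 8 df = 0.676065.
Step 6: alpha = 0.05. fail to reject H0.

rho = 0.1515, p = 0.676065, fail to reject H0 at alpha = 0.05.


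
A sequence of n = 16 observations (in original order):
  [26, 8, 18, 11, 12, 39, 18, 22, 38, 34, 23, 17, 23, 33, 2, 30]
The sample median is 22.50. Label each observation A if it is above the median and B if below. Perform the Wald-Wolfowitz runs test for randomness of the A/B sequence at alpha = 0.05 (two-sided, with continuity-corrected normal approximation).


Step 1: Compute median = 22.50; label A = above, B = below.
Labels in order: ABBBBABBAAABAABA  (n_A = 8, n_B = 8)
Step 2: Count runs R = 9.
Step 3: Under H0 (random ordering), E[R] = 2*n_A*n_B/(n_A+n_B) + 1 = 2*8*8/16 + 1 = 9.0000.
        Var[R] = 2*n_A*n_B*(2*n_A*n_B - n_A - n_B) / ((n_A+n_B)^2 * (n_A+n_B-1)) = 14336/3840 = 3.7333.
        SD[R] = 1.9322.
Step 4: R = E[R], so z = 0 with no continuity correction.
Step 5: Two-sided p-value via normal approximation = 2*(1 - Phi(|z|)) = 1.000000.
Step 6: alpha = 0.05. fail to reject H0.

R = 9, z = 0.0000, p = 1.000000, fail to reject H0.


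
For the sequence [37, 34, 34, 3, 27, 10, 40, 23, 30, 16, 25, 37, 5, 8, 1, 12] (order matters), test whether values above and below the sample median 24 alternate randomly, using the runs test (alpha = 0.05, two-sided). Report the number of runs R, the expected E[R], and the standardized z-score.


Step 1: Compute median = 24; label A = above, B = below.
Labels in order: AAABABABABAABBBB  (n_A = 8, n_B = 8)
Step 2: Count runs R = 10.
Step 3: Under H0 (random ordering), E[R] = 2*n_A*n_B/(n_A+n_B) + 1 = 2*8*8/16 + 1 = 9.0000.
        Var[R] = 2*n_A*n_B*(2*n_A*n_B - n_A - n_B) / ((n_A+n_B)^2 * (n_A+n_B-1)) = 14336/3840 = 3.7333.
        SD[R] = 1.9322.
Step 4: Continuity-corrected z = (R - 0.5 - E[R]) / SD[R] = (10 - 0.5 - 9.0000) / 1.9322 = 0.2588.
Step 5: Two-sided p-value via normal approximation = 2*(1 - Phi(|z|)) = 0.795809.
Step 6: alpha = 0.05. fail to reject H0.

R = 10, z = 0.2588, p = 0.795809, fail to reject H0.


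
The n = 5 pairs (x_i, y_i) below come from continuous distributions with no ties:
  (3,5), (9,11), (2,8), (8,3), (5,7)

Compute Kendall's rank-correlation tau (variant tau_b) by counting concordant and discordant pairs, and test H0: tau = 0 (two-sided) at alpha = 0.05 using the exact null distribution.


Step 1: Enumerate the 10 unordered pairs (i,j) with i<j and classify each by sign(x_j-x_i) * sign(y_j-y_i).
  (1,2):dx=+6,dy=+6->C; (1,3):dx=-1,dy=+3->D; (1,4):dx=+5,dy=-2->D; (1,5):dx=+2,dy=+2->C
  (2,3):dx=-7,dy=-3->C; (2,4):dx=-1,dy=-8->C; (2,5):dx=-4,dy=-4->C; (3,4):dx=+6,dy=-5->D
  (3,5):dx=+3,dy=-1->D; (4,5):dx=-3,dy=+4->D
Step 2: C = 5, D = 5, total pairs = 10.
Step 3: tau = (C - D)/(n(n-1)/2) = (5 - 5)/10 = 0.000000.
Step 4: Exact two-sided p-value (enumerate n! = 120 permutations of y under H0): p = 1.000000.
Step 5: alpha = 0.05. fail to reject H0.

tau_b = 0.0000 (C=5, D=5), p = 1.000000, fail to reject H0.


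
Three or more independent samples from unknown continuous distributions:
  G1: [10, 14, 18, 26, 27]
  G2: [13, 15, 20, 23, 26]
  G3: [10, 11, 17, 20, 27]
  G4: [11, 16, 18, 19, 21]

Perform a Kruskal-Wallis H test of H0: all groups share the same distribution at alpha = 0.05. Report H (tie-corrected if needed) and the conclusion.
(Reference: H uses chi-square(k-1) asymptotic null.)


Step 1: Combine all N = 20 observations and assign midranks.
sorted (value, group, rank): (10,G1,1.5), (10,G3,1.5), (11,G3,3.5), (11,G4,3.5), (13,G2,5), (14,G1,6), (15,G2,7), (16,G4,8), (17,G3,9), (18,G1,10.5), (18,G4,10.5), (19,G4,12), (20,G2,13.5), (20,G3,13.5), (21,G4,15), (23,G2,16), (26,G1,17.5), (26,G2,17.5), (27,G1,19.5), (27,G3,19.5)
Step 2: Sum ranks within each group.
R_1 = 55 (n_1 = 5)
R_2 = 59 (n_2 = 5)
R_3 = 47 (n_3 = 5)
R_4 = 49 (n_4 = 5)
Step 3: H = 12/(N(N+1)) * sum(R_i^2/n_i) - 3(N+1)
     = 12/(20*21) * (55^2/5 + 59^2/5 + 47^2/5 + 49^2/5) - 3*21
     = 0.028571 * 2223.2 - 63
     = 0.520000.
Step 4: Ties present; correction factor C = 1 - 36/(20^3 - 20) = 0.995489. Corrected H = 0.520000 / 0.995489 = 0.522356.
Step 5: Under H0, H ~ chi^2(3); p-value = 0.913953.
Step 6: alpha = 0.05. fail to reject H0.

H = 0.5224, df = 3, p = 0.913953, fail to reject H0.


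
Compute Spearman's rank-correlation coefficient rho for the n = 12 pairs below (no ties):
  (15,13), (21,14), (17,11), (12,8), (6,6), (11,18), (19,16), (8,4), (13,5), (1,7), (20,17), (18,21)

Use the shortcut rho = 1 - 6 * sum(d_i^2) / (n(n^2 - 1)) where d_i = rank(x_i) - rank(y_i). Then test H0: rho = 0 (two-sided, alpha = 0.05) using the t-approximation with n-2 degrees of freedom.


Step 1: Rank x and y separately (midranks; no ties here).
rank(x): 15->7, 21->12, 17->8, 12->5, 6->2, 11->4, 19->10, 8->3, 13->6, 1->1, 20->11, 18->9
rank(y): 13->7, 14->8, 11->6, 8->5, 6->3, 18->11, 16->9, 4->1, 5->2, 7->4, 17->10, 21->12
Step 2: d_i = R_x(i) - R_y(i); compute d_i^2.
  (7-7)^2=0, (12-8)^2=16, (8-6)^2=4, (5-5)^2=0, (2-3)^2=1, (4-11)^2=49, (10-9)^2=1, (3-1)^2=4, (6-2)^2=16, (1-4)^2=9, (11-10)^2=1, (9-12)^2=9
sum(d^2) = 110.
Step 3: rho = 1 - 6*110 / (12*(12^2 - 1)) = 1 - 660/1716 = 0.615385.
Step 4: Under H0, t = rho * sqrt((n-2)/(1-rho^2)) = 2.4689 ~ t(10).
Step 5: Two-sided p-value from the t-distribution with 10 df = 0.033170.
Step 6: alpha = 0.05. reject H0.

rho = 0.6154, p = 0.033170, reject H0 at alpha = 0.05.


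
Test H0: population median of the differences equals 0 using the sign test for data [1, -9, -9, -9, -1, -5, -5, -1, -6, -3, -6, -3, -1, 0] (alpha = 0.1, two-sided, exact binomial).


Step 1: Discard zero differences. Original n = 14; n_eff = number of nonzero differences = 13.
Nonzero differences (with sign): +1, -9, -9, -9, -1, -5, -5, -1, -6, -3, -6, -3, -1
Step 2: Count signs: positive = 1, negative = 12.
Step 3: Under H0: P(positive) = 0.5, so the number of positives S ~ Bin(13, 0.5).
Step 4: Two-sided exact p-value = sum of Bin(13,0.5) probabilities at or below the observed probability = 0.003418.
Step 5: alpha = 0.1. reject H0.

n_eff = 13, pos = 1, neg = 12, p = 0.003418, reject H0.


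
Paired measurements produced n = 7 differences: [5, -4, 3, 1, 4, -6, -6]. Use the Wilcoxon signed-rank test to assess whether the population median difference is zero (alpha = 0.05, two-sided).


Step 1: Drop any zero differences (none here) and take |d_i|.
|d| = [5, 4, 3, 1, 4, 6, 6]
Step 2: Midrank |d_i| (ties get averaged ranks).
ranks: |5|->5, |4|->3.5, |3|->2, |1|->1, |4|->3.5, |6|->6.5, |6|->6.5
Step 3: Attach original signs; sum ranks with positive sign and with negative sign.
W+ = 5 + 2 + 1 + 3.5 = 11.5
W- = 3.5 + 6.5 + 6.5 = 16.5
(Check: W+ + W- = 28 should equal n(n+1)/2 = 28.)
Step 4: Test statistic W = min(W+, W-) = 11.5.
Step 5: Ties in |d|, so use the tie-corrected normal approximation.
        E[W] = n(n+1)/4 = 7*8/4 = 14.
        Tie groups: |d|=4 (t=2), |d|=6 (t=2); sum(t^3 - t) = 12.
        Var[W] = n(n+1)(2n+1)/24 - sum(t^3-t)/48 = 840/24 - 12/48 = 34.75.
        z = (W - E[W]) / sqrt(Var[W]) = (11.5 - 14) / 5.8949 = -0.4241.
        Two-sided p = 2*Phi(z) = 0.671497.
Step 6: alpha = 0.05. fail to reject H0.

W+ = 11.5, W- = 16.5, W = min = 11.5, p = 0.671497, fail to reject H0.


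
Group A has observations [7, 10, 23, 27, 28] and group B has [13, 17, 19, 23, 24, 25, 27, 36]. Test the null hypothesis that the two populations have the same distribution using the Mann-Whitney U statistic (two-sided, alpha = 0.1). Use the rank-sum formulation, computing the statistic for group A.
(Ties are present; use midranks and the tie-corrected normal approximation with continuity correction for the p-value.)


Step 1: Combine and sort all 13 observations; assign midranks.
sorted (value, group): (7,X), (10,X), (13,Y), (17,Y), (19,Y), (23,X), (23,Y), (24,Y), (25,Y), (27,X), (27,Y), (28,X), (36,Y)
ranks: 7->1, 10->2, 13->3, 17->4, 19->5, 23->6.5, 23->6.5, 24->8, 25->9, 27->10.5, 27->10.5, 28->12, 36->13
Step 2: Rank sum for X: R1 = 1 + 2 + 6.5 + 10.5 + 12 = 32.
Step 3: U_X = R1 - n1(n1+1)/2 = 32 - 5*6/2 = 32 - 15 = 17.
       U_Y = n1*n2 - U_X = 40 - 17 = 23.
Step 4: Ties are present, so use the tie-corrected normal approximation (with continuity correction) for the p-value.
Step 5: p-value = 0.713640; compare to alpha = 0.1. fail to reject H0.

U_X = 17, p = 0.713640, fail to reject H0 at alpha = 0.1.


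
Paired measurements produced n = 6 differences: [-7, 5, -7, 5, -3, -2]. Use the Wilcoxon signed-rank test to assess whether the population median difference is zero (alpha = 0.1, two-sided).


Step 1: Drop any zero differences (none here) and take |d_i|.
|d| = [7, 5, 7, 5, 3, 2]
Step 2: Midrank |d_i| (ties get averaged ranks).
ranks: |7|->5.5, |5|->3.5, |7|->5.5, |5|->3.5, |3|->2, |2|->1
Step 3: Attach original signs; sum ranks with positive sign and with negative sign.
W+ = 3.5 + 3.5 = 7
W- = 5.5 + 5.5 + 2 + 1 = 14
(Check: W+ + W- = 21 should equal n(n+1)/2 = 21.)
Step 4: Test statistic W = min(W+, W-) = 7.
Step 5: Ties in |d|, so use the tie-corrected normal approximation.
        E[W] = n(n+1)/4 = 6*7/4 = 10.5.
        Tie groups: |d|=5 (t=2), |d|=7 (t=2); sum(t^3 - t) = 12.
        Var[W] = n(n+1)(2n+1)/24 - sum(t^3-t)/48 = 546/24 - 12/48 = 22.5.
        z = (W - E[W]) / sqrt(Var[W]) = (7 - 10.5) / 4.7434 = -0.7379.
        Two-sided p = 2*Phi(z) = 0.460597.
Step 6: alpha = 0.1. fail to reject H0.

W+ = 7, W- = 14, W = min = 7, p = 0.460597, fail to reject H0.


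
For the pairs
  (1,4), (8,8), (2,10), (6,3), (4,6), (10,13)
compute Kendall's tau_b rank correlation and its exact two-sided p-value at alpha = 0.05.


Step 1: Enumerate the 15 unordered pairs (i,j) with i<j and classify each by sign(x_j-x_i) * sign(y_j-y_i).
  (1,2):dx=+7,dy=+4->C; (1,3):dx=+1,dy=+6->C; (1,4):dx=+5,dy=-1->D; (1,5):dx=+3,dy=+2->C
  (1,6):dx=+9,dy=+9->C; (2,3):dx=-6,dy=+2->D; (2,4):dx=-2,dy=-5->C; (2,5):dx=-4,dy=-2->C
  (2,6):dx=+2,dy=+5->C; (3,4):dx=+4,dy=-7->D; (3,5):dx=+2,dy=-4->D; (3,6):dx=+8,dy=+3->C
  (4,5):dx=-2,dy=+3->D; (4,6):dx=+4,dy=+10->C; (5,6):dx=+6,dy=+7->C
Step 2: C = 10, D = 5, total pairs = 15.
Step 3: tau = (C - D)/(n(n-1)/2) = (10 - 5)/15 = 0.333333.
Step 4: Exact two-sided p-value (enumerate n! = 720 permutations of y under H0): p = 0.469444.
Step 5: alpha = 0.05. fail to reject H0.

tau_b = 0.3333 (C=10, D=5), p = 0.469444, fail to reject H0.


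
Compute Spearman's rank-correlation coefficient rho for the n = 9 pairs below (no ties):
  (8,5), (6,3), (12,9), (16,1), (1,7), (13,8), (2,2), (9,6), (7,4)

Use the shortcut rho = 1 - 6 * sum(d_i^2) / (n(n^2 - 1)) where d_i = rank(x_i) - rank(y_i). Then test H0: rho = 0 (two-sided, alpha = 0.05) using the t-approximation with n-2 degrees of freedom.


Step 1: Rank x and y separately (midranks; no ties here).
rank(x): 8->5, 6->3, 12->7, 16->9, 1->1, 13->8, 2->2, 9->6, 7->4
rank(y): 5->5, 3->3, 9->9, 1->1, 7->7, 8->8, 2->2, 6->6, 4->4
Step 2: d_i = R_x(i) - R_y(i); compute d_i^2.
  (5-5)^2=0, (3-3)^2=0, (7-9)^2=4, (9-1)^2=64, (1-7)^2=36, (8-8)^2=0, (2-2)^2=0, (6-6)^2=0, (4-4)^2=0
sum(d^2) = 104.
Step 3: rho = 1 - 6*104 / (9*(9^2 - 1)) = 1 - 624/720 = 0.133333.
Step 4: Under H0, t = rho * sqrt((n-2)/(1-rho^2)) = 0.3559 ~ t(7).
Step 5: Two-sided p-value from the t-distribution with 7 df = 0.732368.
Step 6: alpha = 0.05. fail to reject H0.

rho = 0.1333, p = 0.732368, fail to reject H0 at alpha = 0.05.


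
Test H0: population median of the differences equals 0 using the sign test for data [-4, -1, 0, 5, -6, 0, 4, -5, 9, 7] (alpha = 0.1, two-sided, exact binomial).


Step 1: Discard zero differences. Original n = 10; n_eff = number of nonzero differences = 8.
Nonzero differences (with sign): -4, -1, +5, -6, +4, -5, +9, +7
Step 2: Count signs: positive = 4, negative = 4.
Step 3: Under H0: P(positive) = 0.5, so the number of positives S ~ Bin(8, 0.5).
Step 4: Two-sided exact p-value = sum of Bin(8,0.5) probabilities at or below the observed probability = 1.000000.
Step 5: alpha = 0.1. fail to reject H0.

n_eff = 8, pos = 4, neg = 4, p = 1.000000, fail to reject H0.


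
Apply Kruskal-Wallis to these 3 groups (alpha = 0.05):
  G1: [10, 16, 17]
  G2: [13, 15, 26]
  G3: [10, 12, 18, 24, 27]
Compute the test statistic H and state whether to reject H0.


Step 1: Combine all N = 11 observations and assign midranks.
sorted (value, group, rank): (10,G1,1.5), (10,G3,1.5), (12,G3,3), (13,G2,4), (15,G2,5), (16,G1,6), (17,G1,7), (18,G3,8), (24,G3,9), (26,G2,10), (27,G3,11)
Step 2: Sum ranks within each group.
R_1 = 14.5 (n_1 = 3)
R_2 = 19 (n_2 = 3)
R_3 = 32.5 (n_3 = 5)
Step 3: H = 12/(N(N+1)) * sum(R_i^2/n_i) - 3(N+1)
     = 12/(11*12) * (14.5^2/3 + 19^2/3 + 32.5^2/5) - 3*12
     = 0.090909 * 401.667 - 36
     = 0.515152.
Step 4: Ties present; correction factor C = 1 - 6/(11^3 - 11) = 0.995455. Corrected H = 0.515152 / 0.995455 = 0.517504.
Step 5: Under H0, H ~ chi^2(2); p-value = 0.772015.
Step 6: alpha = 0.05. fail to reject H0.

H = 0.5175, df = 2, p = 0.772015, fail to reject H0.


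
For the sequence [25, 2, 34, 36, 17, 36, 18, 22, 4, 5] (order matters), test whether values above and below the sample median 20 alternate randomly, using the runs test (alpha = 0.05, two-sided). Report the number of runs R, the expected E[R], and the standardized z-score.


Step 1: Compute median = 20; label A = above, B = below.
Labels in order: ABAABABABB  (n_A = 5, n_B = 5)
Step 2: Count runs R = 8.
Step 3: Under H0 (random ordering), E[R] = 2*n_A*n_B/(n_A+n_B) + 1 = 2*5*5/10 + 1 = 6.0000.
        Var[R] = 2*n_A*n_B*(2*n_A*n_B - n_A - n_B) / ((n_A+n_B)^2 * (n_A+n_B-1)) = 2000/900 = 2.2222.
        SD[R] = 1.4907.
Step 4: Continuity-corrected z = (R - 0.5 - E[R]) / SD[R] = (8 - 0.5 - 6.0000) / 1.4907 = 1.0062.
Step 5: Two-sided p-value via normal approximation = 2*(1 - Phi(|z|)) = 0.314305.
Step 6: alpha = 0.05. fail to reject H0.

R = 8, z = 1.0062, p = 0.314305, fail to reject H0.


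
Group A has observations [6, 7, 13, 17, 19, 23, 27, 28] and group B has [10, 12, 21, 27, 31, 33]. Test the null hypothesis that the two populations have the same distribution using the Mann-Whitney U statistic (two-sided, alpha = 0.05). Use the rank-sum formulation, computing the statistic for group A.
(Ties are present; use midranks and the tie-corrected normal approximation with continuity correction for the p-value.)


Step 1: Combine and sort all 14 observations; assign midranks.
sorted (value, group): (6,X), (7,X), (10,Y), (12,Y), (13,X), (17,X), (19,X), (21,Y), (23,X), (27,X), (27,Y), (28,X), (31,Y), (33,Y)
ranks: 6->1, 7->2, 10->3, 12->4, 13->5, 17->6, 19->7, 21->8, 23->9, 27->10.5, 27->10.5, 28->12, 31->13, 33->14
Step 2: Rank sum for X: R1 = 1 + 2 + 5 + 6 + 7 + 9 + 10.5 + 12 = 52.5.
Step 3: U_X = R1 - n1(n1+1)/2 = 52.5 - 8*9/2 = 52.5 - 36 = 16.5.
       U_Y = n1*n2 - U_X = 48 - 16.5 = 31.5.
Step 4: Ties are present, so use the tie-corrected normal approximation (with continuity correction) for the p-value.
Step 5: p-value = 0.365629; compare to alpha = 0.05. fail to reject H0.

U_X = 16.5, p = 0.365629, fail to reject H0 at alpha = 0.05.


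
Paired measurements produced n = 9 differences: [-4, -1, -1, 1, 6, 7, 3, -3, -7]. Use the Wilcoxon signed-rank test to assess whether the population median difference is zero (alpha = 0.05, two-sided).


Step 1: Drop any zero differences (none here) and take |d_i|.
|d| = [4, 1, 1, 1, 6, 7, 3, 3, 7]
Step 2: Midrank |d_i| (ties get averaged ranks).
ranks: |4|->6, |1|->2, |1|->2, |1|->2, |6|->7, |7|->8.5, |3|->4.5, |3|->4.5, |7|->8.5
Step 3: Attach original signs; sum ranks with positive sign and with negative sign.
W+ = 2 + 7 + 8.5 + 4.5 = 22
W- = 6 + 2 + 2 + 4.5 + 8.5 = 23
(Check: W+ + W- = 45 should equal n(n+1)/2 = 45.)
Step 4: Test statistic W = min(W+, W-) = 22.
Step 5: Ties in |d|, so use the tie-corrected normal approximation.
        E[W] = n(n+1)/4 = 9*10/4 = 22.5.
        Tie groups: |d|=1 (t=3), |d|=3 (t=2), |d|=7 (t=2); sum(t^3 - t) = 36.
        Var[W] = n(n+1)(2n+1)/24 - sum(t^3-t)/48 = 1710/24 - 36/48 = 70.5.
        z = (W - E[W]) / sqrt(Var[W]) = (22 - 22.5) / 8.3964 = -0.0595.
        Two-sided p = 2*Phi(z) = 0.952515.
Step 6: alpha = 0.05. fail to reject H0.

W+ = 22, W- = 23, W = min = 22, p = 0.952515, fail to reject H0.


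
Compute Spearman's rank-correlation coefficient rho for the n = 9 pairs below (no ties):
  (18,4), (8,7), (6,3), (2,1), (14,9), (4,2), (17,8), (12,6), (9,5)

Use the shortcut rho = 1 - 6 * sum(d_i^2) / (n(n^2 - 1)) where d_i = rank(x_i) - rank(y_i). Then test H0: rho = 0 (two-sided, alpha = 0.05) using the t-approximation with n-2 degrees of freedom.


Step 1: Rank x and y separately (midranks; no ties here).
rank(x): 18->9, 8->4, 6->3, 2->1, 14->7, 4->2, 17->8, 12->6, 9->5
rank(y): 4->4, 7->7, 3->3, 1->1, 9->9, 2->2, 8->8, 6->6, 5->5
Step 2: d_i = R_x(i) - R_y(i); compute d_i^2.
  (9-4)^2=25, (4-7)^2=9, (3-3)^2=0, (1-1)^2=0, (7-9)^2=4, (2-2)^2=0, (8-8)^2=0, (6-6)^2=0, (5-5)^2=0
sum(d^2) = 38.
Step 3: rho = 1 - 6*38 / (9*(9^2 - 1)) = 1 - 228/720 = 0.683333.
Step 4: Under H0, t = rho * sqrt((n-2)/(1-rho^2)) = 2.4763 ~ t(7).
Step 5: Two-sided p-value from the t-distribution with 7 df = 0.042442.
Step 6: alpha = 0.05. reject H0.

rho = 0.6833, p = 0.042442, reject H0 at alpha = 0.05.


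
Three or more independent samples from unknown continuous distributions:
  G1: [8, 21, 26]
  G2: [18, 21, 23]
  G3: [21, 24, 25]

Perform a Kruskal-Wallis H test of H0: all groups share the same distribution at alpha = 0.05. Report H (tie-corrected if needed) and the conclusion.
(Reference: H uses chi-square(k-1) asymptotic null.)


Step 1: Combine all N = 9 observations and assign midranks.
sorted (value, group, rank): (8,G1,1), (18,G2,2), (21,G1,4), (21,G2,4), (21,G3,4), (23,G2,6), (24,G3,7), (25,G3,8), (26,G1,9)
Step 2: Sum ranks within each group.
R_1 = 14 (n_1 = 3)
R_2 = 12 (n_2 = 3)
R_3 = 19 (n_3 = 3)
Step 3: H = 12/(N(N+1)) * sum(R_i^2/n_i) - 3(N+1)
     = 12/(9*10) * (14^2/3 + 12^2/3 + 19^2/3) - 3*10
     = 0.133333 * 233.667 - 30
     = 1.155556.
Step 4: Ties present; correction factor C = 1 - 24/(9^3 - 9) = 0.966667. Corrected H = 1.155556 / 0.966667 = 1.195402.
Step 5: Under H0, H ~ chi^2(2); p-value = 0.550075.
Step 6: alpha = 0.05. fail to reject H0.

H = 1.1954, df = 2, p = 0.550075, fail to reject H0.


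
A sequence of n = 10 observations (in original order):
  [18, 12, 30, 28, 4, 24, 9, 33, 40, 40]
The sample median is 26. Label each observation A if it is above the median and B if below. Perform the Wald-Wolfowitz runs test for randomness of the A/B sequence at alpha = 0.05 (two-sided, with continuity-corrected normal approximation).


Step 1: Compute median = 26; label A = above, B = below.
Labels in order: BBAABBBAAA  (n_A = 5, n_B = 5)
Step 2: Count runs R = 4.
Step 3: Under H0 (random ordering), E[R] = 2*n_A*n_B/(n_A+n_B) + 1 = 2*5*5/10 + 1 = 6.0000.
        Var[R] = 2*n_A*n_B*(2*n_A*n_B - n_A - n_B) / ((n_A+n_B)^2 * (n_A+n_B-1)) = 2000/900 = 2.2222.
        SD[R] = 1.4907.
Step 4: Continuity-corrected z = (R + 0.5 - E[R]) / SD[R] = (4 + 0.5 - 6.0000) / 1.4907 = -1.0062.
Step 5: Two-sided p-value via normal approximation = 2*(1 - Phi(|z|)) = 0.314305.
Step 6: alpha = 0.05. fail to reject H0.

R = 4, z = -1.0062, p = 0.314305, fail to reject H0.


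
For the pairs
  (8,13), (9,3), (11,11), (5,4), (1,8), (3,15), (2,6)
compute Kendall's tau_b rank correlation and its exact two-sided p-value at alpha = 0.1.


Step 1: Enumerate the 21 unordered pairs (i,j) with i<j and classify each by sign(x_j-x_i) * sign(y_j-y_i).
  (1,2):dx=+1,dy=-10->D; (1,3):dx=+3,dy=-2->D; (1,4):dx=-3,dy=-9->C; (1,5):dx=-7,dy=-5->C
  (1,6):dx=-5,dy=+2->D; (1,7):dx=-6,dy=-7->C; (2,3):dx=+2,dy=+8->C; (2,4):dx=-4,dy=+1->D
  (2,5):dx=-8,dy=+5->D; (2,6):dx=-6,dy=+12->D; (2,7):dx=-7,dy=+3->D; (3,4):dx=-6,dy=-7->C
  (3,5):dx=-10,dy=-3->C; (3,6):dx=-8,dy=+4->D; (3,7):dx=-9,dy=-5->C; (4,5):dx=-4,dy=+4->D
  (4,6):dx=-2,dy=+11->D; (4,7):dx=-3,dy=+2->D; (5,6):dx=+2,dy=+7->C; (5,7):dx=+1,dy=-2->D
  (6,7):dx=-1,dy=-9->C
Step 2: C = 9, D = 12, total pairs = 21.
Step 3: tau = (C - D)/(n(n-1)/2) = (9 - 12)/21 = -0.142857.
Step 4: Exact two-sided p-value (enumerate n! = 5040 permutations of y under H0): p = 0.772619.
Step 5: alpha = 0.1. fail to reject H0.

tau_b = -0.1429 (C=9, D=12), p = 0.772619, fail to reject H0.


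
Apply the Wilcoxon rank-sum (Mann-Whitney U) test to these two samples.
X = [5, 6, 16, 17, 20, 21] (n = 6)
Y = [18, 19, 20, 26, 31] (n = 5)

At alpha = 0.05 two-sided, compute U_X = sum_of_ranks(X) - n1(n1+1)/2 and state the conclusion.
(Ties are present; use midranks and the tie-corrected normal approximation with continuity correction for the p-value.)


Step 1: Combine and sort all 11 observations; assign midranks.
sorted (value, group): (5,X), (6,X), (16,X), (17,X), (18,Y), (19,Y), (20,X), (20,Y), (21,X), (26,Y), (31,Y)
ranks: 5->1, 6->2, 16->3, 17->4, 18->5, 19->6, 20->7.5, 20->7.5, 21->9, 26->10, 31->11
Step 2: Rank sum for X: R1 = 1 + 2 + 3 + 4 + 7.5 + 9 = 26.5.
Step 3: U_X = R1 - n1(n1+1)/2 = 26.5 - 6*7/2 = 26.5 - 21 = 5.5.
       U_Y = n1*n2 - U_X = 30 - 5.5 = 24.5.
Step 4: Ties are present, so use the tie-corrected normal approximation (with continuity correction) for the p-value.
Step 5: p-value = 0.099576; compare to alpha = 0.05. fail to reject H0.

U_X = 5.5, p = 0.099576, fail to reject H0 at alpha = 0.05.


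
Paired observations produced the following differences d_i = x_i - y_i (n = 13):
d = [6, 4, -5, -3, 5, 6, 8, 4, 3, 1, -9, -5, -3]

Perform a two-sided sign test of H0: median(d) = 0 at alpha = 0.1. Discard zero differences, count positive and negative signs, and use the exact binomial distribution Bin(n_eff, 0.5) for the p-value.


Step 1: Discard zero differences. Original n = 13; n_eff = number of nonzero differences = 13.
Nonzero differences (with sign): +6, +4, -5, -3, +5, +6, +8, +4, +3, +1, -9, -5, -3
Step 2: Count signs: positive = 8, negative = 5.
Step 3: Under H0: P(positive) = 0.5, so the number of positives S ~ Bin(13, 0.5).
Step 4: Two-sided exact p-value = sum of Bin(13,0.5) probabilities at or below the observed probability = 0.581055.
Step 5: alpha = 0.1. fail to reject H0.

n_eff = 13, pos = 8, neg = 5, p = 0.581055, fail to reject H0.
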